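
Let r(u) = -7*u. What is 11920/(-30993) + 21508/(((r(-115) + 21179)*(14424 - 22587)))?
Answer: -178314572507/463488413688 ≈ -0.38472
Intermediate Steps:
11920/(-30993) + 21508/(((r(-115) + 21179)*(14424 - 22587))) = 11920/(-30993) + 21508/(((-7*(-115) + 21179)*(14424 - 22587))) = 11920*(-1/30993) + 21508/(((805 + 21179)*(-8163))) = -11920/30993 + 21508/((21984*(-8163))) = -11920/30993 + 21508/(-179455392) = -11920/30993 + 21508*(-1/179455392) = -11920/30993 - 5377/44863848 = -178314572507/463488413688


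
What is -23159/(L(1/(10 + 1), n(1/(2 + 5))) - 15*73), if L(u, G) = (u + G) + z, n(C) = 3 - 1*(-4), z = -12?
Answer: 254749/12099 ≈ 21.055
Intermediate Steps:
n(C) = 7 (n(C) = 3 + 4 = 7)
L(u, G) = -12 + G + u (L(u, G) = (u + G) - 12 = (G + u) - 12 = -12 + G + u)
-23159/(L(1/(10 + 1), n(1/(2 + 5))) - 15*73) = -23159/((-12 + 7 + 1/(10 + 1)) - 15*73) = -23159/((-12 + 7 + 1/11) - 1095) = -23159/(-54/11 - 1095) = -23159/(-12099/11) = -23159*(-11/12099) = 254749/12099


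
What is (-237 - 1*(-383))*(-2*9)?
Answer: -2628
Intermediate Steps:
(-237 - 1*(-383))*(-2*9) = (-237 + 383)*(-18) = 146*(-18) = -2628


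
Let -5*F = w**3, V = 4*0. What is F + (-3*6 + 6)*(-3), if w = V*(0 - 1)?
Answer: 36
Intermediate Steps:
V = 0
w = 0 (w = 0*(0 - 1) = 0*(-1) = 0)
F = 0 (F = -1/5*0**3 = -1/5*0 = 0)
F + (-3*6 + 6)*(-3) = 0 + (-3*6 + 6)*(-3) = 0 + (-18 + 6)*(-3) = 0 - 12*(-3) = 0 + 36 = 36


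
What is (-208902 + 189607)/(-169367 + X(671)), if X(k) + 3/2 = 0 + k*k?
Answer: -7718/112349 ≈ -0.068697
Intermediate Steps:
X(k) = -3/2 + k² (X(k) = -3/2 + (0 + k*k) = -3/2 + (0 + k²) = -3/2 + k²)
(-208902 + 189607)/(-169367 + X(671)) = (-208902 + 189607)/(-169367 + (-3/2 + 671²)) = -19295/(-169367 + (-3/2 + 450241)) = -19295/(-169367 + 900479/2) = -19295/561745/2 = -19295*2/561745 = -7718/112349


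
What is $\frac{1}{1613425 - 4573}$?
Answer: $\frac{1}{1608852} \approx 6.2156 \cdot 10^{-7}$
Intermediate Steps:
$\frac{1}{1613425 - 4573} = \frac{1}{1608852}$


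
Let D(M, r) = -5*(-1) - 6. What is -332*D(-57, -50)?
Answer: 332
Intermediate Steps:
D(M, r) = -1 (D(M, r) = 5 - 6 = -1)
-332*D(-57, -50) = -332*(-1) = 332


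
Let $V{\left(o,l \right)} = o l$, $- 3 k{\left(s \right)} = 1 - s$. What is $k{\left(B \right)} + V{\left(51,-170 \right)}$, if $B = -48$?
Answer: $- \frac{26059}{3} \approx -8686.3$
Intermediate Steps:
$k{\left(s \right)} = - \frac{1}{3} + \frac{s}{3}$ ($k{\left(s \right)} = - \frac{1 - s}{3} = - \frac{1}{3} + \frac{s}{3}$)
$V{\left(o,l \right)} = l o$
$k{\left(B \right)} + V{\left(51,-170 \right)} = \left(- \frac{1}{3} + \frac{1}{3} \left(-48\right)\right) - 8670 = \left(- \frac{1}{3} - 16\right) - 8670 = - \frac{49}{3} - 8670 = - \frac{26059}{3}$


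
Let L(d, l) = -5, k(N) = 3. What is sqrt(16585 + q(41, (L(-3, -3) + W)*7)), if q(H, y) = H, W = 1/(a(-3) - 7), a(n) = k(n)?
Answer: sqrt(16626) ≈ 128.94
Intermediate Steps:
a(n) = 3
W = -1/4 (W = 1/(3 - 7) = 1/(-4) = -1/4 ≈ -0.25000)
sqrt(16585 + q(41, (L(-3, -3) + W)*7)) = sqrt(16585 + 41) = sqrt(16626)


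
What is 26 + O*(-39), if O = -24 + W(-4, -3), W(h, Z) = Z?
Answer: 1079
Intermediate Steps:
O = -27 (O = -24 - 3 = -27)
26 + O*(-39) = 26 - 27*(-39) = 26 + 1053 = 1079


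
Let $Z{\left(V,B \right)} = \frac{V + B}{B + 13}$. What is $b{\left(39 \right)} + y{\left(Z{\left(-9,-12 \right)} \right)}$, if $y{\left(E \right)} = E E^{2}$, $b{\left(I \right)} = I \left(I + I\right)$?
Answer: $-6219$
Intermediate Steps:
$Z{\left(V,B \right)} = \frac{B + V}{13 + B}$
$b{\left(I \right)} = 2 I^{2}$ ($b{\left(I \right)} = I 2 I = 2 I^{2}$)
$y{\left(E \right)} = E^{3}$
$b{\left(39 \right)} + y{\left(Z{\left(-9,-12 \right)} \right)} = 2 \cdot 39^{2} + \left(\frac{-12 - 9}{13 - 12}\right)^{3} = 2 \cdot 1521 + \left(1^{-1} \left(-21\right)\right)^{3} = 3042 + \left(1 \left(-21\right)\right)^{3} = 3042 + \left(-21\right)^{3} = 3042 - 9261 = -6219$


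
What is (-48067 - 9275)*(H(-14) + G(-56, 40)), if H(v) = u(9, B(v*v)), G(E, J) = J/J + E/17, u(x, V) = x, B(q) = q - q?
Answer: -6536988/17 ≈ -3.8453e+5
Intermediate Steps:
B(q) = 0
G(E, J) = 1 + E/17 (G(E, J) = 1 + E*(1/17) = 1 + E/17)
H(v) = 9
(-48067 - 9275)*(H(-14) + G(-56, 40)) = (-48067 - 9275)*(9 + (1 + (1/17)*(-56))) = -57342*(9 + (1 - 56/17)) = -57342*(9 - 39/17) = -57342*114/17 = -6536988/17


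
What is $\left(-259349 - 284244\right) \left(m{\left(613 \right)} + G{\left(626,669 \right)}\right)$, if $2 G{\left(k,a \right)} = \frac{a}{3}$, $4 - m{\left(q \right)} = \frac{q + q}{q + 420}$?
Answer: $- \frac{128380902403}{2066} \approx -6.214 \cdot 10^{7}$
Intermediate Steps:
$m{\left(q \right)} = 4 - \frac{2 q}{420 + q}$ ($m{\left(q \right)} = 4 - \frac{q + q}{q + 420} = 4 - \frac{2 q}{420 + q}$)
$G{\left(k,a \right)} = \frac{a}{6}$ ($G{\left(k,a \right)} = \frac{a \frac{1}{3}}{2} = \frac{\frac{1}{3} a}{2} = \frac{a}{6}$)
$\left(-259349 - 284244\right) \left(m{\left(613 \right)} + G{\left(626,669 \right)}\right) = \left(-259349 - 284244\right) \left(\frac{2 \left(840 + 613\right)}{420 + 613} + \frac{1}{6} \cdot 669\right) = - 543593 \left(2 \cdot \frac{1}{1033} \cdot 1453 + \frac{223}{2}\right) = - 543593 \left(\frac{2906}{1033} + \frac{223}{2}\right) = \left(-543593\right) \frac{236171}{2066} = - \frac{128380902403}{2066}$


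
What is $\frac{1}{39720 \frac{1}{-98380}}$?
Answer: $- \frac{4919}{1986} \approx -2.4768$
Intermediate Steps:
$\frac{1}{39720 \frac{1}{-98380}} = \frac{1}{39720 \left(- \frac{1}{98380}\right)} = \frac{1}{- \frac{1986}{4919}} = - \frac{4919}{1986}$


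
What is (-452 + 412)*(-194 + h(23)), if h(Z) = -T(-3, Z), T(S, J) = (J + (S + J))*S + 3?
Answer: 2720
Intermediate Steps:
T(S, J) = 3 + S*(S + 2*J) (T(S, J) = (J + (J + S))*S + 3 = (S + 2*J)*S + 3 = S*(S + 2*J) + 3 = 3 + S*(S + 2*J))
h(Z) = -12 + 6*Z (h(Z) = -(3 + (-3)**2 + 2*Z*(-3)) = -(3 + 9 - 6*Z) = -(12 - 6*Z) = -12 + 6*Z)
(-452 + 412)*(-194 + h(23)) = (-452 + 412)*(-194 + (-12 + 6*23)) = -40*(-194 + (-12 + 138)) = -40*(-194 + 126) = -40*(-68) = 2720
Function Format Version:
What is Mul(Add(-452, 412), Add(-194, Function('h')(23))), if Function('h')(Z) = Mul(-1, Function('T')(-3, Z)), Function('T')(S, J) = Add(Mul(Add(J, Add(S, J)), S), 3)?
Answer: 2720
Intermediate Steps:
Function('T')(S, J) = Add(3, Mul(S, Add(S, Mul(2, J)))) (Function('T')(S, J) = Add(Mul(Add(J, Add(J, S)), S), 3) = Add(Mul(Add(S, Mul(2, J)), S), 3) = Add(Mul(S, Add(S, Mul(2, J))), 3) = Add(3, Mul(S, Add(S, Mul(2, J)))))
Function('h')(Z) = Add(-12, Mul(6, Z)) (Function('h')(Z) = Mul(-1, Add(3, Pow(-3, 2), Mul(2, Z, -3))) = Mul(-1, Add(3, 9, Mul(-6, Z))) = Mul(-1, Add(12, Mul(-6, Z))) = Add(-12, Mul(6, Z)))
Mul(Add(-452, 412), Add(-194, Function('h')(23))) = Mul(Add(-452, 412), Add(-194, Add(-12, Mul(6, 23)))) = Mul(-40, Add(-194, Add(-12, 138))) = Mul(-40, Add(-194, 126)) = Mul(-40, -68) = 2720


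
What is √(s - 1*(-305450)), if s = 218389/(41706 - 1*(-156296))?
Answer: √11975146959080578/198002 ≈ 552.68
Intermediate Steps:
s = 218389/198002 (s = 218389/(41706 + 156296) = 218389/198002 ≈ 1.1030)
√(s - 1*(-305450)) = √(218389/198002 - 1*(-305450)) = √(218389/198002 + 305450) = √(60479929289/198002) = √11975146959080578/198002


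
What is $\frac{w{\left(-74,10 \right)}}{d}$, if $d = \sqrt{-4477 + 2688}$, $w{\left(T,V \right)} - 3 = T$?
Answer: $\frac{71 i \sqrt{1789}}{1789} \approx 1.6786 i$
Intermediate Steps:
$w{\left(T,V \right)} = 3 + T$
$d = i \sqrt{1789}$ ($d = \sqrt{-1789} = i \sqrt{1789} \approx 42.297 i$)
$\frac{w{\left(-74,10 \right)}}{d} = \frac{3 - 74}{i \sqrt{1789}} = - 71 \left(- \frac{i \sqrt{1789}}{1789}\right) = \frac{71 i \sqrt{1789}}{1789}$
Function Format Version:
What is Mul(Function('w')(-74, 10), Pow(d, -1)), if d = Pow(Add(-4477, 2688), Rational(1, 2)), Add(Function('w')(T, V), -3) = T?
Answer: Mul(Rational(71, 1789), I, Pow(1789, Rational(1, 2))) ≈ Mul(1.6786, I)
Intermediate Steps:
Function('w')(T, V) = Add(3, T)
d = Mul(I, Pow(1789, Rational(1, 2))) (d = Pow(-1789, Rational(1, 2)) = Mul(I, Pow(1789, Rational(1, 2))) ≈ Mul(42.297, I))
Mul(Function('w')(-74, 10), Pow(d, -1)) = Mul(Add(3, -74), Pow(Mul(I, Pow(1789, Rational(1, 2))), -1)) = Mul(-71, Mul(Rational(-1, 1789), I, Pow(1789, Rational(1, 2)))) = Mul(Rational(71, 1789), I, Pow(1789, Rational(1, 2)))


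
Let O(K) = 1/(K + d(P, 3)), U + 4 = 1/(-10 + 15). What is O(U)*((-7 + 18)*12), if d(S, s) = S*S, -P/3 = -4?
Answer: 660/701 ≈ 0.94151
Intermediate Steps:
P = 12 (P = -3*(-4) = 12)
U = -19/5 (U = -4 + 1/(-10 + 15) = -4 + 1/5 = -4 + ⅕ = -19/5 ≈ -3.8000)
d(S, s) = S²
O(K) = 1/(144 + K) (O(K) = 1/(K + 12²) = 1/(K + 144) = 1/(144 + K))
O(U)*((-7 + 18)*12) = ((-7 + 18)*12)/(144 - 19/5) = (11*12)/(701/5) = (5/701)*132 = 660/701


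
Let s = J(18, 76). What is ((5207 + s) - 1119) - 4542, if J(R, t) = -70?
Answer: -524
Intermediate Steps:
s = -70
((5207 + s) - 1119) - 4542 = ((5207 - 70) - 1119) - 4542 = (5137 - 1119) - 4542 = 4018 - 4542 = -524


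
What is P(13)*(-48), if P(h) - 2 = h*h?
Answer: -8208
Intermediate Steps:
P(h) = 2 + h**2 (P(h) = 2 + h*h = 2 + h**2)
P(13)*(-48) = (2 + 13**2)*(-48) = (2 + 169)*(-48) = 171*(-48) = -8208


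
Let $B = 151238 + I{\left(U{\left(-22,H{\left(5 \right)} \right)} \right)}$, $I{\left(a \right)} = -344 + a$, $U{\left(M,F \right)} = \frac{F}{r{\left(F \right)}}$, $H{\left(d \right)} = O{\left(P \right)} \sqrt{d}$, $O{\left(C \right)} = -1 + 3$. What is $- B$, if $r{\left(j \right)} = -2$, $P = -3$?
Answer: $-150894 + \sqrt{5} \approx -1.5089 \cdot 10^{5}$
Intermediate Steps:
$O{\left(C \right)} = 2$
$H{\left(d \right)} = 2 \sqrt{d}$
$U{\left(M,F \right)} = - \frac{F}{2}$ ($U{\left(M,F \right)} = \frac{F}{-2} = F \left(- \frac{1}{2}\right) = - \frac{F}{2}$)
$B = 150894 - \sqrt{5}$ ($B = 151238 - \left(344 + \frac{2 \sqrt{5}}{2}\right) = 151238 - \left(344 + \sqrt{5}\right) = 150894 - \sqrt{5} \approx 1.5089 \cdot 10^{5}$)
$- B = - (150894 - \sqrt{5}) = -150894 + \sqrt{5}$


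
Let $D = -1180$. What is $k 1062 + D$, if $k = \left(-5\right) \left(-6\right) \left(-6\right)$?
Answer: $-192340$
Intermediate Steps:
$k = -180$ ($k = 30 \left(-6\right) = -180$)
$k 1062 + D = \left(-180\right) 1062 - 1180 = -191160 - 1180 = -192340$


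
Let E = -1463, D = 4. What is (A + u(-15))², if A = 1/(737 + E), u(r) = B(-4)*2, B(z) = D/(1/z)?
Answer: 539772289/527076 ≈ 1024.1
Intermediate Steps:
B(z) = 4*z (B(z) = 4/(1/z) = 4*z)
u(r) = -32 (u(r) = (4*(-4))*2 = -16*2 = -32)
A = -1/726 (A = 1/(737 - 1463) = 1/(-726) = -1/726 ≈ -0.0013774)
(A + u(-15))² = (-1/726 - 32)² = (-23233/726)² = 539772289/527076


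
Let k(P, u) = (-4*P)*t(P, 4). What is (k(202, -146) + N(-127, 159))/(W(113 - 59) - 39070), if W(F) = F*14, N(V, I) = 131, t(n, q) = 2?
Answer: 1485/38314 ≈ 0.038759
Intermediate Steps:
k(P, u) = -8*P (k(P, u) = -4*P*2 = -8*P)
W(F) = 14*F
(k(202, -146) + N(-127, 159))/(W(113 - 59) - 39070) = (-8*202 + 131)/(14*(113 - 59) - 39070) = (-1616 + 131)/(14*54 - 39070) = -1485/(756 - 39070) = -1485/(-38314) = -1485*(-1/38314) = 1485/38314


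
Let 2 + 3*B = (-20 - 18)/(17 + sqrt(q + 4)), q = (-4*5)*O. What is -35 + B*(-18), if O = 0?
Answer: -11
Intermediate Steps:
q = 0 (q = -4*5*0 = -20*0 = 0)
B = -4/3 (B = -2/3 + ((-20 - 18)/(17 + sqrt(0 + 4)))/3 = -2/3 + (-38/(17 + sqrt(4)))/3 = -2/3 + (-38/(17 + 2))/3 = -2/3 + (-38/19)/3 = -2/3 + (-38*1/19)/3 = -2/3 + (1/3)*(-2) = -2/3 - 2/3 = -4/3 ≈ -1.3333)
-35 + B*(-18) = -35 - 4/3*(-18) = -35 + 24 = -11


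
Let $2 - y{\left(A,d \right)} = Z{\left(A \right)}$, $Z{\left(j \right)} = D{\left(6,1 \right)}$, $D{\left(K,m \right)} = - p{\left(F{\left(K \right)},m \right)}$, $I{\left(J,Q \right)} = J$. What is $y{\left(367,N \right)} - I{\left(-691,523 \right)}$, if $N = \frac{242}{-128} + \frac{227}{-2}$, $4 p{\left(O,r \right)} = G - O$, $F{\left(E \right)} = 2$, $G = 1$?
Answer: $\frac{2771}{4} \approx 692.75$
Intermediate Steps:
$p{\left(O,r \right)} = \frac{1}{4} - \frac{O}{4}$ ($p{\left(O,r \right)} = \frac{1 - O}{4} = \frac{1}{4} - \frac{O}{4}$)
$D{\left(K,m \right)} = \frac{1}{4}$ ($D{\left(K,m \right)} = - (\frac{1}{4} - \frac{1}{2}) = \left(-1\right) \left(- \frac{1}{4}\right) = \frac{1}{4}$)
$Z{\left(j \right)} = \frac{1}{4}$
$N = - \frac{7385}{64}$ ($N = 242 \left(- \frac{1}{128}\right) + 227 \left(- \frac{1}{2}\right) = - \frac{121}{64} - \frac{227}{2} = - \frac{7385}{64} \approx -115.39$)
$y{\left(A,d \right)} = \frac{7}{4}$ ($y{\left(A,d \right)} = 2 - \frac{1}{4} = \frac{7}{4}$)
$y{\left(367,N \right)} - I{\left(-691,523 \right)} = \frac{7}{4} - -691 = \frac{7}{4} + 691 = \frac{2771}{4}$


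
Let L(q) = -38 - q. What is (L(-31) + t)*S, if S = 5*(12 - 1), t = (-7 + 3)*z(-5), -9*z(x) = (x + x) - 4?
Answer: -6545/9 ≈ -727.22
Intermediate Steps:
z(x) = 4/9 - 2*x/9 (z(x) = -((x + x) - 4)/9 = -(2*x - 4)/9 = -(-4 + 2*x)/9 = 4/9 - 2*x/9)
t = -56/9 (t = (-7 + 3)*(4/9 - 2/9*(-5)) = -4*(4/9 + 10/9) = -4*14/9 = -56/9 ≈ -6.2222)
S = 55 (S = 5*11 = 55)
(L(-31) + t)*S = ((-38 - 1*(-31)) - 56/9)*55 = ((-38 + 31) - 56/9)*55 = (-7 - 56/9)*55 = -119/9*55 = -6545/9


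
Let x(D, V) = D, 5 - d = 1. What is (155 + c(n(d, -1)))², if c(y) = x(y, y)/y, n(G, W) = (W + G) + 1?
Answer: 24336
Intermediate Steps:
d = 4 (d = 5 - 1*1 = 5 - 1 = 4)
n(G, W) = 1 + G + W (n(G, W) = (G + W) + 1 = 1 + G + W)
c(y) = 1 (c(y) = y/y = 1)
(155 + c(n(d, -1)))² = (155 + 1)² = 156² = 24336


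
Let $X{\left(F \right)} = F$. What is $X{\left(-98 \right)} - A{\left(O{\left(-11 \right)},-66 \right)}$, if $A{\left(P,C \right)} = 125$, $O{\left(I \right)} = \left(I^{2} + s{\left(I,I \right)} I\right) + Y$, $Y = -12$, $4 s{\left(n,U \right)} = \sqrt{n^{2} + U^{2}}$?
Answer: $-223$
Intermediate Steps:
$s{\left(n,U \right)} = \frac{\sqrt{U^{2} + n^{2}}}{4}$ ($s{\left(n,U \right)} = \frac{\sqrt{n^{2} + U^{2}}}{4} = \frac{\sqrt{U^{2} + n^{2}}}{4}$)
$O{\left(I \right)} = -12 + I^{2} + \frac{I \sqrt{2} \sqrt{I^{2}}}{4}$ ($O{\left(I \right)} = \left(I^{2} + \frac{\sqrt{I^{2} + I^{2}}}{4} I\right) - 12 = \left(I^{2} + \frac{\sqrt{2 I^{2}}}{4} I\right) - 12 = \left(I^{2} + \frac{\sqrt{2} \sqrt{I^{2}}}{4} I\right) - 12 = \left(I^{2} + \frac{I \sqrt{2} \sqrt{I^{2}}}{4}\right) - 12 = -12 + I^{2} + \frac{I \sqrt{2} \sqrt{I^{2}}}{4}$)
$X{\left(-98 \right)} - A{\left(O{\left(-11 \right)},-66 \right)} = -98 - 125 = -223$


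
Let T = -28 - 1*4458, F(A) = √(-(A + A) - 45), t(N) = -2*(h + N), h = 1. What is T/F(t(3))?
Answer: 4486*I*√29/29 ≈ 833.03*I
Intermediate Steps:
t(N) = -2 - 2*N (t(N) = -2*(1 + N) = -2 - 2*N)
F(A) = √(-45 - 2*A) (F(A) = √(-2*A - 45) = √(-45 - 2*A))
T = -4486 (T = -28 - 4458 = -4486)
T/F(t(3)) = -4486/√(-45 - 2*(-2 - 2*3)) = -4486/√(-45 - 2*(-2 - 6)) = -4486/√(-45 - 2*(-8)) = -4486/√(-45 + 16) = -4486*(-I*√29/29) = -(-4486)*I*√29/29 = 4486*I*√29/29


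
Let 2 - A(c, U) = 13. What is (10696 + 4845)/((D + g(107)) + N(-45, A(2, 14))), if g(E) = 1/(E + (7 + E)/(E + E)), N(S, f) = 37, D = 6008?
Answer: 178814746/69553877 ≈ 2.5709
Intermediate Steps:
A(c, U) = -11 (A(c, U) = 2 - 1*13 = 2 - 13 = -11)
g(E) = 1/(E + (7 + E)/(2*E)) (g(E) = 1/(E + (7 + E)/((2*E))) = 1/(E + (7 + E)*(1/(2*E))) = 1/(E + (7 + E)/(2*E)))
(10696 + 4845)/((D + g(107)) + N(-45, A(2, 14))) = (10696 + 4845)/((6008 + 2*107/(7 + 107 + 2*107²)) + 37) = 15541/((6008 + 2*107/(7 + 107 + 2*11449)) + 37) = 15541/((6008 + 2*107/(7 + 107 + 22898)) + 37) = 15541/((6008 + 2*107/23012) + 37) = 15541/((6008 + 2*107*(1/23012)) + 37) = 15541/((6008 + 107/11506) + 37) = 15541/(69128155/11506 + 37) = 15541/(69553877/11506) = 15541*(11506/69553877) = 178814746/69553877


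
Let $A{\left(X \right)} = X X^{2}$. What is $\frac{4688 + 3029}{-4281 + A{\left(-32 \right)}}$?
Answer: $- \frac{7717}{37049} \approx -0.20829$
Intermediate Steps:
$A{\left(X \right)} = X^{3}$
$\frac{4688 + 3029}{-4281 + A{\left(-32 \right)}} = \frac{4688 + 3029}{-4281 + \left(-32\right)^{3}} = \frac{7717}{-4281 - 32768} = \frac{7717}{-37049} = 7717 \left(- \frac{1}{37049}\right) = - \frac{7717}{37049}$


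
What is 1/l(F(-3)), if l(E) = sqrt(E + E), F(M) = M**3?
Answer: -I*sqrt(6)/18 ≈ -0.13608*I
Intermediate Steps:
l(E) = sqrt(2)*sqrt(E) (l(E) = sqrt(2*E) = sqrt(2)*sqrt(E))
1/l(F(-3)) = 1/(sqrt(2)*sqrt((-3)**3)) = 1/(sqrt(2)*sqrt(-27)) = 1/(sqrt(2)*(3*I*sqrt(3))) = 1/(3*I*sqrt(6)) = -I*sqrt(6)/18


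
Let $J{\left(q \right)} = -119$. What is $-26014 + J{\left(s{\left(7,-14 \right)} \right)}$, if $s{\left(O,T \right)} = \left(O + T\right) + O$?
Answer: $-26133$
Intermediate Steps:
$s{\left(O,T \right)} = T + 2 O$
$-26014 + J{\left(s{\left(7,-14 \right)} \right)} = -26014 - 119 = -26133$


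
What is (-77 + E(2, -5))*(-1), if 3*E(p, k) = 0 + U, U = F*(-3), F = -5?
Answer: 72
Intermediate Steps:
U = 15 (U = -5*(-3) = 15)
E(p, k) = 5 (E(p, k) = (0 + 15)/3 = (⅓)*15 = 5)
(-77 + E(2, -5))*(-1) = (-77 + 5)*(-1) = -72*(-1) = 72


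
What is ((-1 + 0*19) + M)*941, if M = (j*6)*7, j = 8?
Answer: 315235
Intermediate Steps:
M = 336 (M = (8*6)*7 = 48*7 = 336)
((-1 + 0*19) + M)*941 = ((-1 + 0*19) + 336)*941 = ((-1 + 0) + 336)*941 = (-1 + 336)*941 = 335*941 = 315235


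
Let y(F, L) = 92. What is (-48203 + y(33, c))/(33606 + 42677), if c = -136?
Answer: -48111/76283 ≈ -0.63069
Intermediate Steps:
(-48203 + y(33, c))/(33606 + 42677) = (-48203 + 92)/(33606 + 42677) = -48111/76283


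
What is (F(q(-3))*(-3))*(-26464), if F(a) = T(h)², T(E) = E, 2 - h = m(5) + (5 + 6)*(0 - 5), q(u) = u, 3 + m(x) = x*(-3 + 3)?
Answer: 285811200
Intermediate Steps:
m(x) = -3 (m(x) = -3 + x*(-3 + 3) = -3 + x*0 = -3 + 0 = -3)
h = 60 (h = 2 - (-3 + (5 + 6)*(0 - 5)) = 2 - (-3 + 11*(-5)) = 2 - (-3 - 55) = 2 - 1*(-58) = 2 + 58 = 60)
F(a) = 3600 (F(a) = 60² = 3600)
(F(q(-3))*(-3))*(-26464) = (3600*(-3))*(-26464) = -10800*(-26464) = 285811200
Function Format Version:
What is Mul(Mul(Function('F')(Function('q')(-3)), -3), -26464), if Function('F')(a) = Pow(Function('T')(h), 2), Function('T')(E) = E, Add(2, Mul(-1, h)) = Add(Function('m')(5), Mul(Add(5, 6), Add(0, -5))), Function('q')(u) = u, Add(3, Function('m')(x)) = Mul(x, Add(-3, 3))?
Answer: 285811200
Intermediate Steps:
Function('m')(x) = -3 (Function('m')(x) = Add(-3, Mul(x, Add(-3, 3))) = Add(-3, Mul(x, 0)) = Add(-3, 0) = -3)
h = 60 (h = Add(2, Mul(-1, Add(-3, Mul(Add(5, 6), Add(0, -5))))) = Add(2, Mul(-1, Add(-3, Mul(11, -5)))) = Add(2, Mul(-1, Add(-3, -55))) = Add(2, Mul(-1, -58)) = Add(2, 58) = 60)
Function('F')(a) = 3600 (Function('F')(a) = Pow(60, 2) = 3600)
Mul(Mul(Function('F')(Function('q')(-3)), -3), -26464) = Mul(Mul(3600, -3), -26464) = Mul(-10800, -26464) = 285811200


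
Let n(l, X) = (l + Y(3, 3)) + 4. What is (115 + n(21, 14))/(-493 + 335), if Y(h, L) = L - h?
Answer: -70/79 ≈ -0.88608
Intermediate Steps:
n(l, X) = 4 + l (n(l, X) = (l + (3 - 1*3)) + 4 = (l + (3 - 3)) + 4 = (l + 0) + 4 = l + 4 = 4 + l)
(115 + n(21, 14))/(-493 + 335) = (115 + (4 + 21))/(-493 + 335) = (115 + 25)/(-158) = 140*(-1/158) = -70/79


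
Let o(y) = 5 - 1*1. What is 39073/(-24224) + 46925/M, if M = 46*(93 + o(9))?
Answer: 481183737/54043744 ≈ 8.9036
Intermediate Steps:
o(y) = 4 (o(y) = 5 - 1 = 4)
M = 4462 (M = 46*(93 + 4) = 46*97 = 4462)
39073/(-24224) + 46925/M = 39073/(-24224) + 46925/4462 = 39073*(-1/24224) + 46925*(1/4462) = -39073/24224 + 46925/4462 = 481183737/54043744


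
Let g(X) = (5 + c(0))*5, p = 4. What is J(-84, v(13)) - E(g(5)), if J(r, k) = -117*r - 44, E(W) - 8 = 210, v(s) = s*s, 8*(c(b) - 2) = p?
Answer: 9566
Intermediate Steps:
c(b) = 5/2 (c(b) = 2 + (⅛)*4 = 2 + ½ = 5/2)
g(X) = 75/2 (g(X) = (5 + 5/2)*5 = (15/2)*5 = 75/2)
v(s) = s²
E(W) = 218 (E(W) = 8 + 210 = 218)
J(r, k) = -44 - 117*r
J(-84, v(13)) - E(g(5)) = (-44 - 117*(-84)) - 1*218 = (-44 + 9828) - 218 = 9784 - 218 = 9566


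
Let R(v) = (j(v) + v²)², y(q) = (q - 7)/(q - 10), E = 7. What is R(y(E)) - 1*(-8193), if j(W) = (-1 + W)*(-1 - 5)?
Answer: 8229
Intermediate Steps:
j(W) = 6 - 6*W (j(W) = (-1 + W)*(-6) = 6 - 6*W)
y(q) = (-7 + q)/(-10 + q)
R(v) = (6 + v² - 6*v)² (R(v) = ((6 - 6*v) + v²)² = (6 + v² - 6*v)²)
R(y(E)) - 1*(-8193) = (6 + ((-7 + 7)/(-10 + 7))² - 6*(-7 + 7)/(-10 + 7))² - 1*(-8193) = (6 + (0/(-3))² - 6*0/(-3))² + 8193 = (6 + (-⅓*0)² - (-2)*0)² + 8193 = (6 + 0² - 6*0)² + 8193 = (6 + 0 + 0)² + 8193 = 6² + 8193 = 36 + 8193 = 8229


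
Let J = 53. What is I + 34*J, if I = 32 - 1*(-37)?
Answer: 1871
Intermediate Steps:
I = 69 (I = 32 + 37 = 69)
I + 34*J = 69 + 34*53 = 69 + 1802 = 1871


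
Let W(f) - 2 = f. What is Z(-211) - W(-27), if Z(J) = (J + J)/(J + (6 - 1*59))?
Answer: 3511/132 ≈ 26.598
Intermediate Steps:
W(f) = 2 + f
Z(J) = 2*J/(-53 + J) (Z(J) = (2*J)/(J + (6 - 59)) = (2*J)/(J - 53) = (2*J)/(-53 + J) = 2*J/(-53 + J))
Z(-211) - W(-27) = 2*(-211)/(-53 - 211) - (2 - 27) = 2*(-211)/(-264) - 1*(-25) = 2*(-211)*(-1/264) + 25 = 211/132 + 25 = 3511/132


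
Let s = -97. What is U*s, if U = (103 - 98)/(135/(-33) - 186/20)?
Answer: 53350/1473 ≈ 36.219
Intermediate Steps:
U = -550/1473 (U = 5/(135*(-1/33) - 186*1/20) = 5/(-45/11 - 93/10) = 5/(-1473/110) = 5*(-110/1473) = -550/1473 ≈ -0.37339)
U*s = -550/1473*(-97) = 53350/1473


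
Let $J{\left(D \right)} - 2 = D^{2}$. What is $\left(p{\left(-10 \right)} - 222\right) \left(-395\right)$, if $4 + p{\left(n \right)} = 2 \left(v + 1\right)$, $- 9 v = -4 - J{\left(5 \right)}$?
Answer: $\frac{771830}{9} \approx 85759.0$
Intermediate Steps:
$J{\left(D \right)} = 2 + D^{2}$
$v = \frac{31}{9}$ ($v = - \frac{-4 - \left(2 + 5^{2}\right)}{9} = - \frac{-4 - \left(2 + 25\right)}{9} = - \frac{-4 - 27}{9} = \left(- \frac{1}{9}\right) \left(-31\right) = \frac{31}{9} \approx 3.4444$)
$p{\left(n \right)} = \frac{44}{9}$ ($p{\left(n \right)} = -4 + 2 \left(\frac{31}{9} + 1\right) = -4 + 2 \cdot \frac{40}{9} = -4 + \frac{80}{9} = \frac{44}{9}$)
$\left(p{\left(-10 \right)} - 222\right) \left(-395\right) = \left(\frac{44}{9} - 222\right) \left(-395\right) = \left(- \frac{1954}{9}\right) \left(-395\right) = \frac{771830}{9}$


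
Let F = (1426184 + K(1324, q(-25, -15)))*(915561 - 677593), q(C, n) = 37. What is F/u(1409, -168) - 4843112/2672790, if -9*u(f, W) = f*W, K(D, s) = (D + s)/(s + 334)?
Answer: 1190582038738008454/92266047195 ≈ 1.2904e+7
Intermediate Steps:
K(D, s) = (D + s)/(334 + s)
F = 125912587050000/371 (F = (1426184 + (1324 + 37)/(334 + 37))*(915561 - 677593) = (1426184 + 1361/371)*237968 = (529115625/371)*237968 = 125912587050000/371 ≈ 3.3939e+11)
u(f, W) = -W*f/9 (u(f, W) = -f*W/9 = -W*f/9)
F/u(1409, -168) - 4843112/2672790 = 125912587050000/(371*((-⅑*(-168)*1409))) - 4843112/2672790 = 125912587050000/(371*(78904/3)) - 4843112*1/2672790 = (125912587050000/371)*(3/78904) - 2421556/1336395 = 47217220143750/3659173 - 2421556/1336395 = 1190582038738008454/92266047195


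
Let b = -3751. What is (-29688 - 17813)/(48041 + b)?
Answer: -47501/44290 ≈ -1.0725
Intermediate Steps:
(-29688 - 17813)/(48041 + b) = (-29688 - 17813)/(48041 - 3751) = -47501/44290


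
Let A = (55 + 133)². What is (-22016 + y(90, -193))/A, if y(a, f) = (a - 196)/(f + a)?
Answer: -1133771/1820216 ≈ -0.62288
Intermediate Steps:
y(a, f) = (-196 + a)/(a + f)
A = 35344 (A = 188² = 35344)
(-22016 + y(90, -193))/A = (-22016 + (-196 + 90)/(90 - 193))/35344 = (-22016 - 106/(-103))*(1/35344) = (-22016 - 1/103*(-106))*(1/35344) = (-22016 + 106/103)*(1/35344) = -2267542/103*1/35344 = -1133771/1820216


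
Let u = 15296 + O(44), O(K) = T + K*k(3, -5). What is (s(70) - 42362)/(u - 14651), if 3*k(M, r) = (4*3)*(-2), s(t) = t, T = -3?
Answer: -21146/145 ≈ -145.83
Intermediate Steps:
k(M, r) = -8 (k(M, r) = ((4*3)*(-2))/3 = (12*(-2))/3 = (⅓)*(-24) = -8)
O(K) = -3 - 8*K (O(K) = -3 + K*(-8) = -3 - 8*K)
u = 14941 (u = 15296 + (-3 - 8*44) = 15296 + (-3 - 352) = 15296 - 355 = 14941)
(s(70) - 42362)/(u - 14651) = (70 - 42362)/(14941 - 14651) = -42292/290 = -42292*1/290 = -21146/145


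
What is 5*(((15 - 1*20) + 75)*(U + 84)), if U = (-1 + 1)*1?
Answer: 29400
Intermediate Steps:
U = 0 (U = 0*1 = 0)
5*(((15 - 1*20) + 75)*(U + 84)) = 5*(((15 - 1*20) + 75)*(0 + 84)) = 5*(((15 - 20) + 75)*84) = 5*((-5 + 75)*84) = 5*(70*84) = 5*5880 = 29400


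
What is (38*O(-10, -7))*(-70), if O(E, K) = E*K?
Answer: -186200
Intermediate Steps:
(38*O(-10, -7))*(-70) = (38*(-10*(-7)))*(-70) = (38*70)*(-70) = 2660*(-70) = -186200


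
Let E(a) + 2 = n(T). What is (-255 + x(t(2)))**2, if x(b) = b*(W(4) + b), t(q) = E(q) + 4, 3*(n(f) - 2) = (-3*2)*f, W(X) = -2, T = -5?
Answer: 7569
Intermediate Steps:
n(f) = 2 - 2*f (n(f) = 2 + ((-3*2)*f)/3 = 2 + (-6*f)/3 = 2 - 2*f)
E(a) = 10 (E(a) = -2 + (2 - 2*(-5)) = -2 + (2 + 10) = -2 + 12 = 10)
t(q) = 14 (t(q) = 10 + 4 = 14)
x(b) = b*(-2 + b)
(-255 + x(t(2)))**2 = (-255 + 14*(-2 + 14))**2 = (-255 + 14*12)**2 = (-255 + 168)**2 = (-87)**2 = 7569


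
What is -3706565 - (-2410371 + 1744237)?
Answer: -3040431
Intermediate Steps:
-3706565 - (-2410371 + 1744237) = -3706565 - 1*(-666134) = -3706565 + 666134 = -3040431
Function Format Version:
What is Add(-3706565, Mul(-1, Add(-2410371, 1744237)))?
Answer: -3040431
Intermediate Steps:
Add(-3706565, Mul(-1, Add(-2410371, 1744237))) = Add(-3706565, Mul(-1, -666134)) = Add(-3706565, 666134) = -3040431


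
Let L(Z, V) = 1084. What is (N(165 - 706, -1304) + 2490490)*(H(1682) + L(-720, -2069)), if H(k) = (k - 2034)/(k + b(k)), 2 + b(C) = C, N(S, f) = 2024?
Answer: 4541430298392/1681 ≈ 2.7016e+9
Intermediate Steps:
b(C) = -2 + C
H(k) = (-2034 + k)/(-2 + 2*k) (H(k) = (k - 2034)/(k + (-2 + k)) = (-2034 + k)/(-2 + 2*k))
(N(165 - 706, -1304) + 2490490)*(H(1682) + L(-720, -2069)) = (2024 + 2490490)*((-2034 + 1682)/(2*(-1 + 1682)) + 1084) = 2492514*((1/2)*(-352)/1681 + 1084) = 2492514*((1/2)*(1/1681)*(-352) + 1084) = 2492514*(-176/1681 + 1084) = 2492514*(1822028/1681) = 4541430298392/1681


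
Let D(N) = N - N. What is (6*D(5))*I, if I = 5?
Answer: 0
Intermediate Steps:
D(N) = 0
(6*D(5))*I = (6*0)*5 = 0*5 = 0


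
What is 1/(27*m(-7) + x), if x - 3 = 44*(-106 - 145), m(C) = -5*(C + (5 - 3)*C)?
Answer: -1/8206 ≈ -0.00012186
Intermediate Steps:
m(C) = -15*C (m(C) = -5*(C + 2*C) = -15*C)
x = -11041 (x = 3 + 44*(-106 - 145) = 3 + 44*(-251) = 3 - 11044 = -11041)
1/(27*m(-7) + x) = 1/(27*(-15*(-7)) - 11041) = 1/(27*105 - 11041) = 1/(2835 - 11041) = 1/(-8206) = -1/8206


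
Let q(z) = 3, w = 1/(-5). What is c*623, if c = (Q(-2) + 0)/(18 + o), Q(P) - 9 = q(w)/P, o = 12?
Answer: 623/4 ≈ 155.75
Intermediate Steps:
w = -⅕ ≈ -0.20000
Q(P) = 9 + 3/P
c = ¼ (c = ((9 + 3/(-2)) + 0)/(18 + 12) = ((9 + 3*(-½)) + 0)/30 = ((9 - 3/2) + 0)*(1/30) = (15/2 + 0)*(1/30) = (15/2)*(1/30) = ¼ ≈ 0.25000)
c*623 = (¼)*623 = 623/4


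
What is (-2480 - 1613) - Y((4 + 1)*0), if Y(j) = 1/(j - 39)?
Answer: -159626/39 ≈ -4093.0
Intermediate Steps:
Y(j) = 1/(-39 + j)
(-2480 - 1613) - Y((4 + 1)*0) = (-2480 - 1613) - 1/(-39 + (4 + 1)*0) = -4093 - 1/(-39 + 5*0) = -4093 - 1/(-39 + 0) = -4093 - 1/(-39) = -4093 - 1*(-1/39) = -4093 + 1/39 = -159626/39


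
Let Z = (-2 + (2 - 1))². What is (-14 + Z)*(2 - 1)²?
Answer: -13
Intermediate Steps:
Z = 1 (Z = (-2 + 1)² = (-1)² = 1)
(-14 + Z)*(2 - 1)² = (-14 + 1)*(2 - 1)² = -13*1² = -13*1 = -13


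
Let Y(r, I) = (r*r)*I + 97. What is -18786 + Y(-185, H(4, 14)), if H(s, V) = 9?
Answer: 289336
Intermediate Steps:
Y(r, I) = 97 + I*r² (Y(r, I) = r²*I + 97 = I*r² + 97 = 97 + I*r²)
-18786 + Y(-185, H(4, 14)) = -18786 + (97 + 9*(-185)²) = -18786 + (97 + 9*34225) = -18786 + (97 + 308025) = -18786 + 308122 = 289336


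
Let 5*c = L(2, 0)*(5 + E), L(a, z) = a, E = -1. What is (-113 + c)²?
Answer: 310249/25 ≈ 12410.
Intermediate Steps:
c = 8/5 (c = (2*(5 - 1))/5 = (2*4)/5 = (⅕)*8 = 8/5 ≈ 1.6000)
(-113 + c)² = (-113 + 8/5)² = (-557/5)² = 310249/25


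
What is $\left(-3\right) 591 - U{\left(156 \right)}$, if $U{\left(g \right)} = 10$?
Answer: $-1783$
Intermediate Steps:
$\left(-3\right) 591 - U{\left(156 \right)} = \left(-3\right) 591 - 10 = -1773 - 10 = -1783$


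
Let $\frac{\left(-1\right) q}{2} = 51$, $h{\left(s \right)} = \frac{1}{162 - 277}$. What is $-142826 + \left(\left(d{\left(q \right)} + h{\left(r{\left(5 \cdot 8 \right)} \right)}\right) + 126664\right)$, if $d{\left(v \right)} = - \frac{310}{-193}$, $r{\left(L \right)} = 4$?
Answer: $- \frac{358680133}{22195} \approx -16160.0$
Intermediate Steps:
$h{\left(s \right)} = - \frac{1}{115}$ ($h{\left(s \right)} = \frac{1}{-115} = - \frac{1}{115}$)
$q = -102$ ($q = \left(-2\right) 51 = -102$)
$d{\left(v \right)} = \frac{310}{193}$ ($d{\left(v \right)} = \left(-310\right) \left(- \frac{1}{193}\right) = \frac{310}{193}$)
$-142826 + \left(\left(d{\left(q \right)} + h{\left(r{\left(5 \cdot 8 \right)} \right)}\right) + 126664\right) = -142826 + \left(\left(\frac{310}{193} - \frac{1}{115}\right) + 126664\right) = -142826 + \left(\frac{35457}{22195} + 126664\right) = -142826 + \frac{2811342937}{22195} = - \frac{358680133}{22195}$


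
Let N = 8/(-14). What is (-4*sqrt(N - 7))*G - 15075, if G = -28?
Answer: -15075 + 16*I*sqrt(371) ≈ -15075.0 + 308.18*I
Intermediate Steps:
N = -4/7 (N = 8*(-1/14) = -4/7 ≈ -0.57143)
(-4*sqrt(N - 7))*G - 15075 = -4*sqrt(-4/7 - 7)*(-28) - 15075 = -4*I*sqrt(371)/7*(-28) - 15075 = 16*I*sqrt(371) - 15075 = -15075 + 16*I*sqrt(371)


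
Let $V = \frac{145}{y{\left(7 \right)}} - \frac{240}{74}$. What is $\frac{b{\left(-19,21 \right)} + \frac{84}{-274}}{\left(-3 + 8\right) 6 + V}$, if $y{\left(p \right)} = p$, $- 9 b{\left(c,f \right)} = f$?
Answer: $- \frac{56203}{1010649} \approx -0.055611$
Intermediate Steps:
$b{\left(c,f \right)} = - \frac{f}{9}$
$V = \frac{4525}{259}$ ($V = \frac{145}{7} - \frac{240}{74} = 145 \cdot \frac{1}{7} - \frac{120}{37} = \frac{145}{7} - \frac{120}{37} = \frac{4525}{259} \approx 17.471$)
$\frac{b{\left(-19,21 \right)} + \frac{84}{-274}}{\left(-3 + 8\right) 6 + V} = \frac{\left(- \frac{1}{9}\right) 21 + \frac{84}{-274}}{\left(-3 + 8\right) 6 + \frac{4525}{259}} = \frac{- \frac{7}{3} + 84 \left(- \frac{1}{274}\right)}{5 \cdot 6 + \frac{4525}{259}} = \frac{- \frac{7}{3} - \frac{42}{137}}{30 + \frac{4525}{259}} = - \frac{1085}{411 \cdot \frac{12295}{259}} = \left(- \frac{1085}{411}\right) \frac{259}{12295} = - \frac{56203}{1010649}$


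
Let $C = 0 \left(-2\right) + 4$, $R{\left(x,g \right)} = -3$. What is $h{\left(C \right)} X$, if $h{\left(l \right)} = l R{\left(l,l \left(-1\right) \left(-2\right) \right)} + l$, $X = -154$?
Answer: $1232$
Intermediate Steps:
$C = 4$ ($C = 0 + 4 = 4$)
$h{\left(l \right)} = - 2 l$ ($h{\left(l \right)} = l \left(-3\right) + l = - 3 l + l = - 2 l$)
$h{\left(C \right)} X = \left(-2\right) 4 \left(-154\right) = \left(-8\right) \left(-154\right) = 1232$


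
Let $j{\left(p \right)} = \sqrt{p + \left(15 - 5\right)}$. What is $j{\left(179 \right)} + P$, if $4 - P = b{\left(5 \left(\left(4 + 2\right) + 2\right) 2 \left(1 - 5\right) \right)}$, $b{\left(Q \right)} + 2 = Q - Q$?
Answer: $6 + 3 \sqrt{21} \approx 19.748$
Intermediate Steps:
$b{\left(Q \right)} = -2$ ($b{\left(Q \right)} = -2 + \left(Q - Q\right) = -2 + 0 = -2$)
$j{\left(p \right)} = \sqrt{10 + p}$ ($j{\left(p \right)} = \sqrt{p + \left(15 - 5\right)} = \sqrt{p + 10} = \sqrt{10 + p}$)
$P = 6$ ($P = 4 - -2 = 4 + 2 = 6$)
$j{\left(179 \right)} + P = \sqrt{10 + 179} + 6 = \sqrt{189} + 6 = 3 \sqrt{21} + 6 = 6 + 3 \sqrt{21}$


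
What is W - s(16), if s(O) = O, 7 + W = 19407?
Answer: 19384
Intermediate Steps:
W = 19400 (W = -7 + 19407 = 19400)
W - s(16) = 19400 - 1*16 = 19400 - 16 = 19384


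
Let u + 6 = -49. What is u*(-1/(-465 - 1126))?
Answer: -55/1591 ≈ -0.034569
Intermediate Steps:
u = -55 (u = -6 - 49 = -55)
u*(-1/(-465 - 1126)) = -(-55)/(-465 - 1126) = -(-55)/(-1591) = -(-55)*(-1)/1591 = -55*1/1591 = -55/1591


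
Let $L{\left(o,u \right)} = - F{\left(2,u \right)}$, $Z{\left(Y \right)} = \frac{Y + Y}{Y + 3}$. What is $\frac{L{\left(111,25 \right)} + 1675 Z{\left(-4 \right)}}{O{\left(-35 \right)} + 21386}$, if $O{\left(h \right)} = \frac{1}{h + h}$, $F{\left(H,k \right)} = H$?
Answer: $\frac{937860}{1497019} \approx 0.62648$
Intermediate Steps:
$Z{\left(Y \right)} = \frac{2 Y}{3 + Y}$
$L{\left(o,u \right)} = -2$ ($L{\left(o,u \right)} = \left(-1\right) 2 = -2$)
$O{\left(h \right)} = \frac{1}{2 h}$
$\frac{L{\left(111,25 \right)} + 1675 Z{\left(-4 \right)}}{O{\left(-35 \right)} + 21386} = \frac{-2 + 1675 \cdot 2 \left(-4\right) \frac{1}{3 - 4}}{\frac{1}{2 \left(-35\right)} + 21386} = \frac{-2 + 1675 \cdot 2 \left(-4\right) \frac{1}{-1}}{\frac{1}{2} \left(- \frac{1}{35}\right) + 21386} = \frac{-2 + 1675 \cdot 2 \left(-4\right) \left(-1\right)}{- \frac{1}{70} + 21386} = \frac{-2 + 1675 \cdot 8}{\frac{1497019}{70}} = \left(-2 + 13400\right) \frac{70}{1497019} = 13398 \cdot \frac{70}{1497019} = \frac{937860}{1497019}$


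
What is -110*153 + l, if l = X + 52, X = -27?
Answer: -16805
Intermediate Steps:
l = 25 (l = -27 + 52 = 25)
-110*153 + l = -110*153 + 25 = -16830 + 25 = -16805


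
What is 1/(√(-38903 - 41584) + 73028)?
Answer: 73028/5333169271 - 3*I*√8943/5333169271 ≈ 1.3693e-5 - 5.3196e-8*I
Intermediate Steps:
1/(√(-38903 - 41584) + 73028) = 1/(√(-80487) + 73028) = 1/(3*I*√8943 + 73028) = 1/(73028 + 3*I*√8943)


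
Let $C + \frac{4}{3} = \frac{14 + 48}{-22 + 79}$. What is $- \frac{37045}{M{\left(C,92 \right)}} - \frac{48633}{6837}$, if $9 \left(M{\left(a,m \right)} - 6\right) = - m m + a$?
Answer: $\frac{26660927}{819592} \approx 32.53$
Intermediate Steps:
$C = - \frac{14}{57}$ ($C = - \frac{4}{3} + \frac{14 + 48}{-22 + 79} = - \frac{4}{3} + \frac{62}{57} = - \frac{14}{57} \approx -0.24561$)
$M{\left(a,m \right)} = 6 - \frac{m^{2}}{9} + \frac{a}{9}$ ($M{\left(a,m \right)} = 6 + \frac{- m m + a}{9} = 6 + \frac{- m^{2} + a}{9} = 6 + \frac{a - m^{2}}{9} = 6 + \left(- \frac{m^{2}}{9} + \frac{a}{9}\right) = 6 - \frac{m^{2}}{9} + \frac{a}{9}$)
$- \frac{37045}{M{\left(C,92 \right)}} - \frac{48633}{6837} = - \frac{37045}{6 - \frac{92^{2}}{9} + \frac{1}{9} \left(- \frac{14}{57}\right)} - \frac{48633}{6837} = - \frac{37045}{6 - \frac{8464}{9} - \frac{14}{513}} - \frac{377}{53} = - \frac{37045}{- \frac{479384}{513}} - \frac{377}{53} = \left(-37045\right) \left(- \frac{513}{479384}\right) - \frac{377}{53} = \frac{613035}{15464} - \frac{377}{53} = \frac{26660927}{819592}$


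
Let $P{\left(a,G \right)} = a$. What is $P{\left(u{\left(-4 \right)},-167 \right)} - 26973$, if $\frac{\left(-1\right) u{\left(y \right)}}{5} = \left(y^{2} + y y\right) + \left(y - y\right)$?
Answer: $-27133$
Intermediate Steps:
$u{\left(y \right)} = - 10 y^{2}$ ($u{\left(y \right)} = - 5 \left(\left(y^{2} + y y\right) + \left(y - y\right)\right) = - 5 \left(\left(y^{2} + y^{2}\right) + 0\right) = - 5 \left(2 y^{2} + 0\right) = - 5 \cdot 2 y^{2} = - 10 y^{2}$)
$P{\left(u{\left(-4 \right)},-167 \right)} - 26973 = - 10 \left(-4\right)^{2} - 26973 = \left(-10\right) 16 - 26973 = -160 - 26973 = -27133$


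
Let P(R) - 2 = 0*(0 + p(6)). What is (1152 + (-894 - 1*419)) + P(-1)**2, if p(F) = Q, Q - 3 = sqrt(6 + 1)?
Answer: -157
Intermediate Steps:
Q = 3 + sqrt(7) (Q = 3 + sqrt(6 + 1) = 3 + sqrt(7) ≈ 5.6458)
p(F) = 3 + sqrt(7)
P(R) = 2 (P(R) = 2 + 0*(0 + (3 + sqrt(7))) = 2 + 0*(3 + sqrt(7)) = 2 + 0 = 2)
(1152 + (-894 - 1*419)) + P(-1)**2 = (1152 + (-894 - 1*419)) + 2**2 = (1152 + (-894 - 419)) + 4 = (1152 - 1313) + 4 = -161 + 4 = -157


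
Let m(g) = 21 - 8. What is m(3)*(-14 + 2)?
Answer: -156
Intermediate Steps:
m(g) = 13
m(3)*(-14 + 2) = 13*(-14 + 2) = 13*(-12) = -156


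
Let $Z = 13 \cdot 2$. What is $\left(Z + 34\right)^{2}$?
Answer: $3600$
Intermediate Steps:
$Z = 26$
$\left(Z + 34\right)^{2} = \left(26 + 34\right)^{2} = 60^{2} = 3600$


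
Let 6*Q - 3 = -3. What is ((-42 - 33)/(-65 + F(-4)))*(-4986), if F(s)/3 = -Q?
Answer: -74790/13 ≈ -5753.1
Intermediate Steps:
Q = 0 (Q = ½ + (⅙)*(-3) = ½ - ½ = 0)
F(s) = 0 (F(s) = 3*(-1*0) = 3*0 = 0)
((-42 - 33)/(-65 + F(-4)))*(-4986) = ((-42 - 33)/(-65 + 0))*(-4986) = -75/(-65)*(-4986) = -75*(-1/65)*(-4986) = (15/13)*(-4986) = -74790/13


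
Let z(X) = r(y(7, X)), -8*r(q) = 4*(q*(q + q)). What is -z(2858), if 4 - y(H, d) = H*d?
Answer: 400080004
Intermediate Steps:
y(H, d) = 4 - H*d
r(q) = -q**2 (r(q) = -q*(q + q)/2 = -q*(2*q)/2 = -2*q**2/2 = -q**2)
z(X) = -(4 - 7*X)**2 (z(X) = -(4 - 1*7*X)**2 = -(4 - 7*X)**2)
-z(2858) = -(-1)*(-4 + 7*2858)**2 = -(-1)*(-4 + 20006)**2 = -(-1)*20002**2 = -(-1)*400080004 = -1*(-400080004) = 400080004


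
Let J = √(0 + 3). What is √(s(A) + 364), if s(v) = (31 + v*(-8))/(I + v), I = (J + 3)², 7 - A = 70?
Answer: √(54087 - 6552*√3)/(3*√(17 - 2*√3)) ≈ 18.730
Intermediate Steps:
A = -63 (A = 7 - 1*70 = 7 - 70 = -63)
J = √3 ≈ 1.7320
I = (3 + √3)² (I = (√3 + 3)² = (3 + √3)² ≈ 22.392)
s(v) = (31 - 8*v)/(v + (3 + √3)²) (s(v) = (31 + v*(-8))/((3 + √3)² + v) = (31 - 8*v)/(v + (3 + √3)²))
√(s(A) + 364) = √((31 - 8*(-63))/(-63 + (3 + √3)²) + 364) = √((31 + 504)/(-63 + (3 + √3)²) + 364) = √(535/(-63 + (3 + √3)²) + 364) = √(364 + 535/(-63 + (3 + √3)²))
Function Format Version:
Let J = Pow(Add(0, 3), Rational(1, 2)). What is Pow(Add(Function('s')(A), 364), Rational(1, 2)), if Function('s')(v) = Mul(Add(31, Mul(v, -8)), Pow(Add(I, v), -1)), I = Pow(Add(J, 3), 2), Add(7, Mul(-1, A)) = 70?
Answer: Mul(Rational(1, 3), Pow(Add(17, Mul(-2, Pow(3, Rational(1, 2)))), Rational(-1, 2)), Pow(Add(54087, Mul(-6552, Pow(3, Rational(1, 2)))), Rational(1, 2))) ≈ 18.730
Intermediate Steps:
A = -63 (A = Add(7, Mul(-1, 70)) = Add(7, -70) = -63)
J = Pow(3, Rational(1, 2)) ≈ 1.7320
I = Pow(Add(3, Pow(3, Rational(1, 2))), 2) (I = Pow(Add(Pow(3, Rational(1, 2)), 3), 2) = Pow(Add(3, Pow(3, Rational(1, 2))), 2) ≈ 22.392)
Function('s')(v) = Mul(Pow(Add(v, Pow(Add(3, Pow(3, Rational(1, 2))), 2)), -1), Add(31, Mul(-8, v))) (Function('s')(v) = Mul(Add(31, Mul(v, -8)), Pow(Add(Pow(Add(3, Pow(3, Rational(1, 2))), 2), v), -1)) = Mul(Add(31, Mul(-8, v)), Pow(Add(v, Pow(Add(3, Pow(3, Rational(1, 2))), 2)), -1)) = Mul(Pow(Add(v, Pow(Add(3, Pow(3, Rational(1, 2))), 2)), -1), Add(31, Mul(-8, v))))
Pow(Add(Function('s')(A), 364), Rational(1, 2)) = Pow(Add(Mul(Pow(Add(-63, Pow(Add(3, Pow(3, Rational(1, 2))), 2)), -1), Add(31, Mul(-8, -63))), 364), Rational(1, 2)) = Pow(Add(Mul(Pow(Add(-63, Pow(Add(3, Pow(3, Rational(1, 2))), 2)), -1), Add(31, 504)), 364), Rational(1, 2)) = Pow(Add(Mul(Pow(Add(-63, Pow(Add(3, Pow(3, Rational(1, 2))), 2)), -1), 535), 364), Rational(1, 2)) = Pow(Add(Mul(535, Pow(Add(-63, Pow(Add(3, Pow(3, Rational(1, 2))), 2)), -1)), 364), Rational(1, 2)) = Pow(Add(364, Mul(535, Pow(Add(-63, Pow(Add(3, Pow(3, Rational(1, 2))), 2)), -1))), Rational(1, 2))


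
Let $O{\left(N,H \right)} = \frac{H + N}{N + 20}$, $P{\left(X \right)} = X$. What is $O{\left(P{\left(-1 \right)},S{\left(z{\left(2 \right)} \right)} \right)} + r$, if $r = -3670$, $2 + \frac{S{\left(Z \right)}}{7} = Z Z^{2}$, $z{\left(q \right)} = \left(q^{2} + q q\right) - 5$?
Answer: $- \frac{69556}{19} \approx -3660.8$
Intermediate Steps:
$z{\left(q \right)} = -5 + 2 q^{2}$ ($z{\left(q \right)} = \left(q^{2} + q^{2}\right) - 5 = 2 q^{2} - 5 = -5 + 2 q^{2}$)
$S{\left(Z \right)} = -14 + 7 Z^{3}$ ($S{\left(Z \right)} = -14 + 7 Z Z^{2} = -14 + 7 Z^{3}$)
$O{\left(N,H \right)} = \frac{H + N}{20 + N}$
$O{\left(P{\left(-1 \right)},S{\left(z{\left(2 \right)} \right)} \right)} + r = \frac{\left(-14 + 7 \left(-5 + 2 \cdot 2^{2}\right)^{3}\right) - 1}{20 - 1} - 3670 = \frac{\left(-14 + 7 \left(-5 + 2 \cdot 4\right)^{3}\right) - 1}{19} - 3670 = \frac{\left(-14 + 7 \left(-5 + 8\right)^{3}\right) - 1}{19} - 3670 = \frac{\left(-14 + 7 \cdot 3^{3}\right) - 1}{19} - 3670 = \frac{\left(-14 + 7 \cdot 27\right) - 1}{19} - 3670 = \frac{\left(-14 + 189\right) - 1}{19} - 3670 = \frac{175 - 1}{19} - 3670 = \frac{1}{19} \cdot 174 - 3670 = \frac{174}{19} - 3670 = - \frac{69556}{19}$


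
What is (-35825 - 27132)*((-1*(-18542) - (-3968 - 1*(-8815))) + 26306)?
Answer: -2518342957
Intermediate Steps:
(-35825 - 27132)*((-1*(-18542) - (-3968 - 1*(-8815))) + 26306) = -62957*((18542 - (-3968 + 8815)) + 26306) = -62957*((18542 - 1*4847) + 26306) = -62957*((18542 - 4847) + 26306) = -62957*(13695 + 26306) = -62957*40001 = -2518342957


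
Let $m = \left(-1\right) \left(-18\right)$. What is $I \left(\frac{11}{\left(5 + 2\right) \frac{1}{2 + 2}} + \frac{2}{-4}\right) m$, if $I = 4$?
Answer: $\frac{2916}{7} \approx 416.57$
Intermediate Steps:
$m = 18$
$I \left(\frac{11}{\left(5 + 2\right) \frac{1}{2 + 2}} + \frac{2}{-4}\right) m = 4 \left(\frac{11}{\left(5 + 2\right) \frac{1}{2 + 2}} + \frac{2}{-4}\right) 18 = 4 \left(\frac{11}{7 \cdot \frac{1}{4}} + 2 \left(- \frac{1}{4}\right)\right) 18 = 4 \left(\frac{11}{7 \cdot \frac{1}{4}} - \frac{1}{2}\right) 18 = 4 \left(\frac{11}{\frac{7}{4}} - \frac{1}{2}\right) 18 = 4 \left(11 \cdot \frac{4}{7} - \frac{1}{2}\right) 18 = 4 \left(\frac{44}{7} - \frac{1}{2}\right) 18 = 4 \cdot \frac{81}{14} \cdot 18 = \frac{162}{7} \cdot 18 = \frac{2916}{7}$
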